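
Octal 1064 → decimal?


Positional values:
Position 0: 4 × 8^0 = 4
Position 1: 6 × 8^1 = 48
Position 2: 0 × 8^2 = 0
Position 3: 1 × 8^3 = 512
Sum = 4 + 48 + 0 + 512
= 564


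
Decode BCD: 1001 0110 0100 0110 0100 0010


Each 4-bit group → digit:
  1001 → 9
  0110 → 6
  0100 → 4
  0110 → 6
  0100 → 4
  0010 → 2
= 964642


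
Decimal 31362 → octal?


Divide by 8 repeatedly:
31362 ÷ 8 = 3920 remainder 2
3920 ÷ 8 = 490 remainder 0
490 ÷ 8 = 61 remainder 2
61 ÷ 8 = 7 remainder 5
7 ÷ 8 = 0 remainder 7
Reading remainders bottom-up:
= 0o75202


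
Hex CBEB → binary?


Each hex digit → 4 binary bits:
  C = 1100
  B = 1011
  E = 1110
  B = 1011
Concatenate: 1100 1011 1110 1011
= 1100101111101011


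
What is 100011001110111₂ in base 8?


Group into 3-bit groups: 100011001110111
  100 = 4
  011 = 3
  001 = 1
  110 = 6
  111 = 7
= 0o43167


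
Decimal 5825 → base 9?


Divide by 9 repeatedly:
5825 ÷ 9 = 647 remainder 2
647 ÷ 9 = 71 remainder 8
71 ÷ 9 = 7 remainder 8
7 ÷ 9 = 0 remainder 7
Reading remainders bottom-up:
= 7882


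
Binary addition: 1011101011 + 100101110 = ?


Align and add column by column (LSB to MSB, carry propagating):
  01011101011
+ 00100101110
  -----------
  col 0: 1 + 0 + 0 (carry in) = 1 → bit 1, carry out 0
  col 1: 1 + 1 + 0 (carry in) = 2 → bit 0, carry out 1
  col 2: 0 + 1 + 1 (carry in) = 2 → bit 0, carry out 1
  col 3: 1 + 1 + 1 (carry in) = 3 → bit 1, carry out 1
  col 4: 0 + 0 + 1 (carry in) = 1 → bit 1, carry out 0
  col 5: 1 + 1 + 0 (carry in) = 2 → bit 0, carry out 1
  col 6: 1 + 0 + 1 (carry in) = 2 → bit 0, carry out 1
  col 7: 1 + 0 + 1 (carry in) = 2 → bit 0, carry out 1
  col 8: 0 + 1 + 1 (carry in) = 2 → bit 0, carry out 1
  col 9: 1 + 0 + 1 (carry in) = 2 → bit 0, carry out 1
  col 10: 0 + 0 + 1 (carry in) = 1 → bit 1, carry out 0
Reading bits MSB→LSB: 10000011001
Strip leading zeros: 10000011001
= 10000011001


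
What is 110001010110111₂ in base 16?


Group into 4-bit nibbles: 0110001010110111
  0110 = 6
  0010 = 2
  1011 = B
  0111 = 7
= 0x62B7


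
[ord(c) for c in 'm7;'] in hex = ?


String: 'm7;'  (3 characters)
Per-character ASCII lookup:
  'm': lowercase starts at 97: 'm' = 97 + 12 = 109 → 0x6D
  '7': digits start at 48: '7' = 48 + 7 = 55 → 0x37
  ';': special character: ';' = 59 → 0x3B
= 0x6D 0x37 0x3B


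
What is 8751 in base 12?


Divide by 12 repeatedly:
8751 ÷ 12 = 729 remainder 3
729 ÷ 12 = 60 remainder 9
60 ÷ 12 = 5 remainder 0
5 ÷ 12 = 0 remainder 5
Reading remainders bottom-up:
= 5093


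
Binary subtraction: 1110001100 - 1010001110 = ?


Align and subtract column by column (LSB to MSB, borrowing when needed):
  1110001100
- 1010001110
  ----------
  col 0: (0 - 0 borrow-in) - 0 → 0 - 0 = 0, borrow out 0
  col 1: (0 - 0 borrow-in) - 1 → borrow from next column: (0+2) - 1 = 1, borrow out 1
  col 2: (1 - 1 borrow-in) - 1 → borrow from next column: (0+2) - 1 = 1, borrow out 1
  col 3: (1 - 1 borrow-in) - 1 → borrow from next column: (0+2) - 1 = 1, borrow out 1
  col 4: (0 - 1 borrow-in) - 0 → borrow from next column: (-1+2) - 0 = 1, borrow out 1
  col 5: (0 - 1 borrow-in) - 0 → borrow from next column: (-1+2) - 0 = 1, borrow out 1
  col 6: (0 - 1 borrow-in) - 0 → borrow from next column: (-1+2) - 0 = 1, borrow out 1
  col 7: (1 - 1 borrow-in) - 1 → borrow from next column: (0+2) - 1 = 1, borrow out 1
  col 8: (1 - 1 borrow-in) - 0 → 0 - 0 = 0, borrow out 0
  col 9: (1 - 0 borrow-in) - 1 → 1 - 1 = 0, borrow out 0
Reading bits MSB→LSB: 0011111110
Strip leading zeros: 11111110
= 11111110


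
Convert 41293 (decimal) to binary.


Divide by 2 repeatedly:
41293 ÷ 2 = 20646 remainder 1
20646 ÷ 2 = 10323 remainder 0
10323 ÷ 2 = 5161 remainder 1
5161 ÷ 2 = 2580 remainder 1
2580 ÷ 2 = 1290 remainder 0
1290 ÷ 2 = 645 remainder 0
645 ÷ 2 = 322 remainder 1
322 ÷ 2 = 161 remainder 0
161 ÷ 2 = 80 remainder 1
80 ÷ 2 = 40 remainder 0
40 ÷ 2 = 20 remainder 0
20 ÷ 2 = 10 remainder 0
10 ÷ 2 = 5 remainder 0
5 ÷ 2 = 2 remainder 1
2 ÷ 2 = 1 remainder 0
1 ÷ 2 = 0 remainder 1
Reading remainders bottom-up:
= 1010000101001101


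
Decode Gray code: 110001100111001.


Gray code: 110001100111001
MSB stays the same: 1
Each subsequent bit = prev_binary XOR current_gray:
  B[1] = 1 XOR 1 = 0
  B[2] = 0 XOR 0 = 0
  B[3] = 0 XOR 0 = 0
  B[4] = 0 XOR 0 = 0
  B[5] = 0 XOR 1 = 1
  B[6] = 1 XOR 1 = 0
  B[7] = 0 XOR 0 = 0
  B[8] = 0 XOR 0 = 0
  B[9] = 0 XOR 1 = 1
  B[10] = 1 XOR 1 = 0
  B[11] = 0 XOR 1 = 1
  B[12] = 1 XOR 0 = 1
  B[13] = 1 XOR 0 = 1
  B[14] = 1 XOR 1 = 0
= 100001000101110 (16942 decimal)


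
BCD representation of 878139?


Each digit → 4-bit binary:
  8 → 1000
  7 → 0111
  8 → 1000
  1 → 0001
  3 → 0011
  9 → 1001
= 1000 0111 1000 0001 0011 1001


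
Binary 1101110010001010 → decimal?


Positional values:
Bit 1: 1 × 2^1 = 2
Bit 3: 1 × 2^3 = 8
Bit 7: 1 × 2^7 = 128
Bit 10: 1 × 2^10 = 1024
Bit 11: 1 × 2^11 = 2048
Bit 12: 1 × 2^12 = 4096
Bit 14: 1 × 2^14 = 16384
Bit 15: 1 × 2^15 = 32768
Sum = 2 + 8 + 128 + 1024 + 2048 + 4096 + 16384 + 32768
= 56458


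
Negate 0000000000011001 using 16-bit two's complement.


Original: 0000000000011001
Step 1 - Invert all bits: 1111111111100110
Step 2 - Add 1: 1111111111100110 + 1
= 1111111111100111 (represents -25)


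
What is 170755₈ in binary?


Each octal digit → 3 binary bits:
  1 = 001
  7 = 111
  0 = 000
  7 = 111
  5 = 101
  5 = 101
Concatenate: 001 111 000 111 101 101
= 001111000111101101


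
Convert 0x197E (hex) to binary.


Each hex digit → 4 binary bits:
  1 = 0001
  9 = 1001
  7 = 0111
  E = 1110
Concatenate: 0001 1001 0111 1110
= 0001100101111110


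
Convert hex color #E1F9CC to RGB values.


Hex: #E1F9CC
R = E1₁₆ = 225
G = F9₁₆ = 249
B = CC₁₆ = 204
= RGB(225, 249, 204)


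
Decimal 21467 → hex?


Divide by 16 repeatedly:
21467 ÷ 16 = 1341 remainder 11 (B)
1341 ÷ 16 = 83 remainder 13 (D)
83 ÷ 16 = 5 remainder 3 (3)
5 ÷ 16 = 0 remainder 5 (5)
Reading remainders bottom-up:
= 0x53DB


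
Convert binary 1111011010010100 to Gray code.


Binary: 1111011010010100
Gray code: G = B XOR (B >> 1)
B >> 1 = 0111101101001010
1111011010010100 XOR 0111101101001010:
  1 XOR 0 = 1
  1 XOR 1 = 0
  1 XOR 1 = 0
  1 XOR 1 = 0
  0 XOR 1 = 1
  1 XOR 0 = 1
  1 XOR 1 = 0
  0 XOR 1 = 1
  1 XOR 0 = 1
  0 XOR 1 = 1
  0 XOR 0 = 0
  1 XOR 0 = 1
  0 XOR 1 = 1
  1 XOR 0 = 1
  0 XOR 1 = 1
  0 XOR 0 = 0
= 1000110111011110


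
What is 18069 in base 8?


Divide by 8 repeatedly:
18069 ÷ 8 = 2258 remainder 5
2258 ÷ 8 = 282 remainder 2
282 ÷ 8 = 35 remainder 2
35 ÷ 8 = 4 remainder 3
4 ÷ 8 = 0 remainder 4
Reading remainders bottom-up:
= 0o43225


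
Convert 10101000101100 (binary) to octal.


Group into 3-bit groups: 010101000101100
  010 = 2
  101 = 5
  000 = 0
  101 = 5
  100 = 4
= 0o25054


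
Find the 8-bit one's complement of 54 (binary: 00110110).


Original: 00110110
Invert all bits:
  bit 0: 0 → 1
  bit 1: 0 → 1
  bit 2: 1 → 0
  bit 3: 1 → 0
  bit 4: 0 → 1
  bit 5: 1 → 0
  bit 6: 1 → 0
  bit 7: 0 → 1
= 11001001


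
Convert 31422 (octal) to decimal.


Positional values:
Position 0: 2 × 8^0 = 2
Position 1: 2 × 8^1 = 16
Position 2: 4 × 8^2 = 256
Position 3: 1 × 8^3 = 512
Position 4: 3 × 8^4 = 12288
Sum = 2 + 16 + 256 + 512 + 12288
= 13074


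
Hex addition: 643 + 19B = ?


Align and add column by column (LSB to MSB, each column mod 16 with carry):
  0643
+ 019B
  ----
  col 0: 3(3) + B(11) + 0 (carry in) = 14 → E(14), carry out 0
  col 1: 4(4) + 9(9) + 0 (carry in) = 13 → D(13), carry out 0
  col 2: 6(6) + 1(1) + 0 (carry in) = 7 → 7(7), carry out 0
  col 3: 0(0) + 0(0) + 0 (carry in) = 0 → 0(0), carry out 0
Reading digits MSB→LSB: 07DE
Strip leading zeros: 7DE
= 0x7DE


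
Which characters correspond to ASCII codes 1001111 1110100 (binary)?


Codes (binary): 1001111 1110100
Per-code ASCII lookup:
  1001111 = 79  (range 65-90: uppercase, 79 - 65 = 14) → 'O'
  1110100 = 116  (range 97-122: lowercase, 116 - 97 = 19) → 't'
= 'Ot'


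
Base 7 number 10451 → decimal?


Positional values (base 7):
  1 × 7^0 = 1 × 1 = 1
  5 × 7^1 = 5 × 7 = 35
  4 × 7^2 = 4 × 49 = 196
  0 × 7^3 = 0 × 343 = 0
  1 × 7^4 = 1 × 2401 = 2401
Sum = 1 + 35 + 196 + 0 + 2401
= 2633


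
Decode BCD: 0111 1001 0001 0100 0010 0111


Each 4-bit group → digit:
  0111 → 7
  1001 → 9
  0001 → 1
  0100 → 4
  0010 → 2
  0111 → 7
= 791427


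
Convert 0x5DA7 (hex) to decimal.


Positional values:
Position 0: 7 × 16^0 = 7 × 1 = 7
Position 1: A × 16^1 = 10 × 16 = 160
Position 2: D × 16^2 = 13 × 256 = 3328
Position 3: 5 × 16^3 = 5 × 4096 = 20480
Sum = 7 + 160 + 3328 + 20480
= 23975


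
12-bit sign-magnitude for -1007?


Sign bit: 1 (negative)
Magnitude: 1007 = 01111101111
= 101111101111


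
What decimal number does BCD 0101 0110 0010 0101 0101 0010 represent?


Each 4-bit group → digit:
  0101 → 5
  0110 → 6
  0010 → 2
  0101 → 5
  0101 → 5
  0010 → 2
= 562552


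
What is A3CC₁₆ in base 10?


Positional values:
Position 0: C × 16^0 = 12 × 1 = 12
Position 1: C × 16^1 = 12 × 16 = 192
Position 2: 3 × 16^2 = 3 × 256 = 768
Position 3: A × 16^3 = 10 × 4096 = 40960
Sum = 12 + 192 + 768 + 40960
= 41932


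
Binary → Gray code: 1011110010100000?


Binary: 1011110010100000
Gray code: G = B XOR (B >> 1)
B >> 1 = 0101111001010000
1011110010100000 XOR 0101111001010000:
  1 XOR 0 = 1
  0 XOR 1 = 1
  1 XOR 0 = 1
  1 XOR 1 = 0
  1 XOR 1 = 0
  1 XOR 1 = 0
  0 XOR 1 = 1
  0 XOR 0 = 0
  1 XOR 0 = 1
  0 XOR 1 = 1
  1 XOR 0 = 1
  0 XOR 1 = 1
  0 XOR 0 = 0
  0 XOR 0 = 0
  0 XOR 0 = 0
  0 XOR 0 = 0
= 1110001011110000


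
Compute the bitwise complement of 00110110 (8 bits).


Original: 00110110
Invert all bits:
  bit 0: 0 → 1
  bit 1: 0 → 1
  bit 2: 1 → 0
  bit 3: 1 → 0
  bit 4: 0 → 1
  bit 5: 1 → 0
  bit 6: 1 → 0
  bit 7: 0 → 1
= 11001001


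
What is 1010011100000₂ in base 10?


Positional values:
Bit 5: 1 × 2^5 = 32
Bit 6: 1 × 2^6 = 64
Bit 7: 1 × 2^7 = 128
Bit 10: 1 × 2^10 = 1024
Bit 12: 1 × 2^12 = 4096
Sum = 32 + 64 + 128 + 1024 + 4096
= 5344


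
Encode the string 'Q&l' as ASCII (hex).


String: 'Q&l'  (3 characters)
Per-character ASCII lookup:
  'Q': uppercase starts at 65: 'Q' = 65 + 16 = 81 → 0x51
  '&': special character: '&' = 38 → 0x26
  'l': lowercase starts at 97: 'l' = 97 + 11 = 108 → 0x6C
= 0x51 0x26 0x6C


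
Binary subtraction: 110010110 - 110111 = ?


Align and subtract column by column (LSB to MSB, borrowing when needed):
  110010110
- 000110111
  ---------
  col 0: (0 - 0 borrow-in) - 1 → borrow from next column: (0+2) - 1 = 1, borrow out 1
  col 1: (1 - 1 borrow-in) - 1 → borrow from next column: (0+2) - 1 = 1, borrow out 1
  col 2: (1 - 1 borrow-in) - 1 → borrow from next column: (0+2) - 1 = 1, borrow out 1
  col 3: (0 - 1 borrow-in) - 0 → borrow from next column: (-1+2) - 0 = 1, borrow out 1
  col 4: (1 - 1 borrow-in) - 1 → borrow from next column: (0+2) - 1 = 1, borrow out 1
  col 5: (0 - 1 borrow-in) - 1 → borrow from next column: (-1+2) - 1 = 0, borrow out 1
  col 6: (0 - 1 borrow-in) - 0 → borrow from next column: (-1+2) - 0 = 1, borrow out 1
  col 7: (1 - 1 borrow-in) - 0 → 0 - 0 = 0, borrow out 0
  col 8: (1 - 0 borrow-in) - 0 → 1 - 0 = 1, borrow out 0
Reading bits MSB→LSB: 101011111
Strip leading zeros: 101011111
= 101011111


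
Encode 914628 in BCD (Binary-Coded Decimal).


Each digit → 4-bit binary:
  9 → 1001
  1 → 0001
  4 → 0100
  6 → 0110
  2 → 0010
  8 → 1000
= 1001 0001 0100 0110 0010 1000


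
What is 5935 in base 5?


Divide by 5 repeatedly:
5935 ÷ 5 = 1187 remainder 0
1187 ÷ 5 = 237 remainder 2
237 ÷ 5 = 47 remainder 2
47 ÷ 5 = 9 remainder 2
9 ÷ 5 = 1 remainder 4
1 ÷ 5 = 0 remainder 1
Reading remainders bottom-up:
= 142220


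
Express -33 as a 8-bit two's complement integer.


Original: 00100001
Step 1 - Invert all bits: 11011110
Step 2 - Add 1: 11011110 + 1
= 11011111 (represents -33)


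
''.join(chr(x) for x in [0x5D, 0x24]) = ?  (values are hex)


Codes (hex): 0x5D 0x24
Per-code ASCII lookup:
  0x5D = 93  (special character) → ']'
  0x24 = 36  (special character) → '$'
= ']$'


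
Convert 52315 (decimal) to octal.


Divide by 8 repeatedly:
52315 ÷ 8 = 6539 remainder 3
6539 ÷ 8 = 817 remainder 3
817 ÷ 8 = 102 remainder 1
102 ÷ 8 = 12 remainder 6
12 ÷ 8 = 1 remainder 4
1 ÷ 8 = 0 remainder 1
Reading remainders bottom-up:
= 0o146133


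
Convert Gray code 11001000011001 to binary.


Gray code: 11001000011001
MSB stays the same: 1
Each subsequent bit = prev_binary XOR current_gray:
  B[1] = 1 XOR 1 = 0
  B[2] = 0 XOR 0 = 0
  B[3] = 0 XOR 0 = 0
  B[4] = 0 XOR 1 = 1
  B[5] = 1 XOR 0 = 1
  B[6] = 1 XOR 0 = 1
  B[7] = 1 XOR 0 = 1
  B[8] = 1 XOR 0 = 1
  B[9] = 1 XOR 1 = 0
  B[10] = 0 XOR 1 = 1
  B[11] = 1 XOR 0 = 1
  B[12] = 1 XOR 0 = 1
  B[13] = 1 XOR 1 = 0
= 10001111101110 (9198 decimal)


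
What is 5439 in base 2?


Divide by 2 repeatedly:
5439 ÷ 2 = 2719 remainder 1
2719 ÷ 2 = 1359 remainder 1
1359 ÷ 2 = 679 remainder 1
679 ÷ 2 = 339 remainder 1
339 ÷ 2 = 169 remainder 1
169 ÷ 2 = 84 remainder 1
84 ÷ 2 = 42 remainder 0
42 ÷ 2 = 21 remainder 0
21 ÷ 2 = 10 remainder 1
10 ÷ 2 = 5 remainder 0
5 ÷ 2 = 2 remainder 1
2 ÷ 2 = 1 remainder 0
1 ÷ 2 = 0 remainder 1
Reading remainders bottom-up:
= 1010100111111


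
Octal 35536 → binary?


Each octal digit → 3 binary bits:
  3 = 011
  5 = 101
  5 = 101
  3 = 011
  6 = 110
Concatenate: 011 101 101 011 110
= 011101101011110


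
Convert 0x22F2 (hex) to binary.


Each hex digit → 4 binary bits:
  2 = 0010
  2 = 0010
  F = 1111
  2 = 0010
Concatenate: 0010 0010 1111 0010
= 0010001011110010


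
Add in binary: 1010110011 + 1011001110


Align and add column by column (LSB to MSB, carry propagating):
  01010110011
+ 01011001110
  -----------
  col 0: 1 + 0 + 0 (carry in) = 1 → bit 1, carry out 0
  col 1: 1 + 1 + 0 (carry in) = 2 → bit 0, carry out 1
  col 2: 0 + 1 + 1 (carry in) = 2 → bit 0, carry out 1
  col 3: 0 + 1 + 1 (carry in) = 2 → bit 0, carry out 1
  col 4: 1 + 0 + 1 (carry in) = 2 → bit 0, carry out 1
  col 5: 1 + 0 + 1 (carry in) = 2 → bit 0, carry out 1
  col 6: 0 + 1 + 1 (carry in) = 2 → bit 0, carry out 1
  col 7: 1 + 1 + 1 (carry in) = 3 → bit 1, carry out 1
  col 8: 0 + 0 + 1 (carry in) = 1 → bit 1, carry out 0
  col 9: 1 + 1 + 0 (carry in) = 2 → bit 0, carry out 1
  col 10: 0 + 0 + 1 (carry in) = 1 → bit 1, carry out 0
Reading bits MSB→LSB: 10110000001
Strip leading zeros: 10110000001
= 10110000001


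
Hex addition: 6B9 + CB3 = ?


Align and add column by column (LSB to MSB, each column mod 16 with carry):
  06B9
+ 0CB3
  ----
  col 0: 9(9) + 3(3) + 0 (carry in) = 12 → C(12), carry out 0
  col 1: B(11) + B(11) + 0 (carry in) = 22 → 6(6), carry out 1
  col 2: 6(6) + C(12) + 1 (carry in) = 19 → 3(3), carry out 1
  col 3: 0(0) + 0(0) + 1 (carry in) = 1 → 1(1), carry out 0
Reading digits MSB→LSB: 136C
Strip leading zeros: 136C
= 0x136C


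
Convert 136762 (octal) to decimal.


Positional values:
Position 0: 2 × 8^0 = 2
Position 1: 6 × 8^1 = 48
Position 2: 7 × 8^2 = 448
Position 3: 6 × 8^3 = 3072
Position 4: 3 × 8^4 = 12288
Position 5: 1 × 8^5 = 32768
Sum = 2 + 48 + 448 + 3072 + 12288 + 32768
= 48626


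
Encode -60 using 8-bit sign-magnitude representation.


Sign bit: 1 (negative)
Magnitude: 60 = 0111100
= 10111100


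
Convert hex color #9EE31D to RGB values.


Hex: #9EE31D
R = 9E₁₆ = 158
G = E3₁₆ = 227
B = 1D₁₆ = 29
= RGB(158, 227, 29)


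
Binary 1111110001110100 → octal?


Group into 3-bit groups: 001111110001110100
  001 = 1
  111 = 7
  110 = 6
  001 = 1
  110 = 6
  100 = 4
= 0o176164


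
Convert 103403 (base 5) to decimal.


Positional values (base 5):
  3 × 5^0 = 3 × 1 = 3
  0 × 5^1 = 0 × 5 = 0
  4 × 5^2 = 4 × 25 = 100
  3 × 5^3 = 3 × 125 = 375
  0 × 5^4 = 0 × 625 = 0
  1 × 5^5 = 1 × 3125 = 3125
Sum = 3 + 0 + 100 + 375 + 0 + 3125
= 3603


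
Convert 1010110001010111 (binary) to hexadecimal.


Group into 4-bit nibbles: 1010110001010111
  1010 = A
  1100 = C
  0101 = 5
  0111 = 7
= 0xAC57


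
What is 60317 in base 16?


Divide by 16 repeatedly:
60317 ÷ 16 = 3769 remainder 13 (D)
3769 ÷ 16 = 235 remainder 9 (9)
235 ÷ 16 = 14 remainder 11 (B)
14 ÷ 16 = 0 remainder 14 (E)
Reading remainders bottom-up:
= 0xEB9D


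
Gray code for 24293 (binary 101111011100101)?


Binary: 101111011100101
Gray code: G = B XOR (B >> 1)
B >> 1 = 010111101110010
101111011100101 XOR 010111101110010:
  1 XOR 0 = 1
  0 XOR 1 = 1
  1 XOR 0 = 1
  1 XOR 1 = 0
  1 XOR 1 = 0
  1 XOR 1 = 0
  0 XOR 1 = 1
  1 XOR 0 = 1
  1 XOR 1 = 0
  1 XOR 1 = 0
  0 XOR 1 = 1
  0 XOR 0 = 0
  1 XOR 0 = 1
  0 XOR 1 = 1
  1 XOR 0 = 1
= 111000110010111


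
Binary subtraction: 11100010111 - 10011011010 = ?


Align and subtract column by column (LSB to MSB, borrowing when needed):
  11100010111
- 10011011010
  -----------
  col 0: (1 - 0 borrow-in) - 0 → 1 - 0 = 1, borrow out 0
  col 1: (1 - 0 borrow-in) - 1 → 1 - 1 = 0, borrow out 0
  col 2: (1 - 0 borrow-in) - 0 → 1 - 0 = 1, borrow out 0
  col 3: (0 - 0 borrow-in) - 1 → borrow from next column: (0+2) - 1 = 1, borrow out 1
  col 4: (1 - 1 borrow-in) - 1 → borrow from next column: (0+2) - 1 = 1, borrow out 1
  col 5: (0 - 1 borrow-in) - 0 → borrow from next column: (-1+2) - 0 = 1, borrow out 1
  col 6: (0 - 1 borrow-in) - 1 → borrow from next column: (-1+2) - 1 = 0, borrow out 1
  col 7: (0 - 1 borrow-in) - 1 → borrow from next column: (-1+2) - 1 = 0, borrow out 1
  col 8: (1 - 1 borrow-in) - 0 → 0 - 0 = 0, borrow out 0
  col 9: (1 - 0 borrow-in) - 0 → 1 - 0 = 1, borrow out 0
  col 10: (1 - 0 borrow-in) - 1 → 1 - 1 = 0, borrow out 0
Reading bits MSB→LSB: 01000111101
Strip leading zeros: 1000111101
= 1000111101


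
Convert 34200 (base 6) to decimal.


Positional values (base 6):
  0 × 6^0 = 0 × 1 = 0
  0 × 6^1 = 0 × 6 = 0
  2 × 6^2 = 2 × 36 = 72
  4 × 6^3 = 4 × 216 = 864
  3 × 6^4 = 3 × 1296 = 3888
Sum = 0 + 0 + 72 + 864 + 3888
= 4824


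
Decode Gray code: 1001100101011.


Gray code: 1001100101011
MSB stays the same: 1
Each subsequent bit = prev_binary XOR current_gray:
  B[1] = 1 XOR 0 = 1
  B[2] = 1 XOR 0 = 1
  B[3] = 1 XOR 1 = 0
  B[4] = 0 XOR 1 = 1
  B[5] = 1 XOR 0 = 1
  B[6] = 1 XOR 0 = 1
  B[7] = 1 XOR 1 = 0
  B[8] = 0 XOR 0 = 0
  B[9] = 0 XOR 1 = 1
  B[10] = 1 XOR 0 = 1
  B[11] = 1 XOR 1 = 0
  B[12] = 0 XOR 1 = 1
= 1110111001101 (7629 decimal)


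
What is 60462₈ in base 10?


Positional values:
Position 0: 2 × 8^0 = 2
Position 1: 6 × 8^1 = 48
Position 2: 4 × 8^2 = 256
Position 3: 0 × 8^3 = 0
Position 4: 6 × 8^4 = 24576
Sum = 2 + 48 + 256 + 0 + 24576
= 24882


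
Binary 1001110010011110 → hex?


Group into 4-bit nibbles: 1001110010011110
  1001 = 9
  1100 = C
  1001 = 9
  1110 = E
= 0x9C9E


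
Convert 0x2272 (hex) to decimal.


Positional values:
Position 0: 2 × 16^0 = 2 × 1 = 2
Position 1: 7 × 16^1 = 7 × 16 = 112
Position 2: 2 × 16^2 = 2 × 256 = 512
Position 3: 2 × 16^3 = 2 × 4096 = 8192
Sum = 2 + 112 + 512 + 8192
= 8818


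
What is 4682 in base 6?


Divide by 6 repeatedly:
4682 ÷ 6 = 780 remainder 2
780 ÷ 6 = 130 remainder 0
130 ÷ 6 = 21 remainder 4
21 ÷ 6 = 3 remainder 3
3 ÷ 6 = 0 remainder 3
Reading remainders bottom-up:
= 33402


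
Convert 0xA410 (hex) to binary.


Each hex digit → 4 binary bits:
  A = 1010
  4 = 0100
  1 = 0001
  0 = 0000
Concatenate: 1010 0100 0001 0000
= 1010010000010000


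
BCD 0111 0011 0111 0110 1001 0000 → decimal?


Each 4-bit group → digit:
  0111 → 7
  0011 → 3
  0111 → 7
  0110 → 6
  1001 → 9
  0000 → 0
= 737690


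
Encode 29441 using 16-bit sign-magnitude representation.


Sign bit: 0 (positive)
Magnitude: 29441 = 111001100000001
= 0111001100000001


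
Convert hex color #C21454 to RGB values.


Hex: #C21454
R = C2₁₆ = 194
G = 14₁₆ = 20
B = 54₁₆ = 84
= RGB(194, 20, 84)


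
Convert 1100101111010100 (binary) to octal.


Group into 3-bit groups: 001100101111010100
  001 = 1
  100 = 4
  101 = 5
  111 = 7
  010 = 2
  100 = 4
= 0o145724


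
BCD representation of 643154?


Each digit → 4-bit binary:
  6 → 0110
  4 → 0100
  3 → 0011
  1 → 0001
  5 → 0101
  4 → 0100
= 0110 0100 0011 0001 0101 0100


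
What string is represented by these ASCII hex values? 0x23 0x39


Codes (hex): 0x23 0x39
Per-code ASCII lookup:
  0x23 = 35  (special character) → '#'
  0x39 = 57  (range 48-57: digits, 57 - 48 = 9) → '9'
= '#9'


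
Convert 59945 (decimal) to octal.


Divide by 8 repeatedly:
59945 ÷ 8 = 7493 remainder 1
7493 ÷ 8 = 936 remainder 5
936 ÷ 8 = 117 remainder 0
117 ÷ 8 = 14 remainder 5
14 ÷ 8 = 1 remainder 6
1 ÷ 8 = 0 remainder 1
Reading remainders bottom-up:
= 0o165051


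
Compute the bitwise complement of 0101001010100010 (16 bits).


Original: 0101001010100010
Invert all bits:
  bit 0: 0 → 1
  bit 1: 1 → 0
  bit 2: 0 → 1
  bit 3: 1 → 0
  bit 4: 0 → 1
  bit 5: 0 → 1
  bit 6: 1 → 0
  bit 7: 0 → 1
  bit 8: 1 → 0
  bit 9: 0 → 1
  bit 10: 1 → 0
  bit 11: 0 → 1
  bit 12: 0 → 1
  bit 13: 0 → 1
  bit 14: 1 → 0
  bit 15: 0 → 1
= 1010110101011101


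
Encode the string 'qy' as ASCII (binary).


String: 'qy'  (2 characters)
Per-character ASCII lookup:
  'q': lowercase starts at 97: 'q' = 97 + 16 = 113 → 1110001
  'y': lowercase starts at 97: 'y' = 97 + 24 = 121 → 1111001
= 1110001 1111001


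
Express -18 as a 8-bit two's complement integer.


Original: 00010010
Step 1 - Invert all bits: 11101101
Step 2 - Add 1: 11101101 + 1
= 11101110 (represents -18)


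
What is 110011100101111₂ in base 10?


Positional values:
Bit 0: 1 × 2^0 = 1
Bit 1: 1 × 2^1 = 2
Bit 2: 1 × 2^2 = 4
Bit 3: 1 × 2^3 = 8
Bit 5: 1 × 2^5 = 32
Bit 8: 1 × 2^8 = 256
Bit 9: 1 × 2^9 = 512
Bit 10: 1 × 2^10 = 1024
Bit 13: 1 × 2^13 = 8192
Bit 14: 1 × 2^14 = 16384
Sum = 1 + 2 + 4 + 8 + 32 + 256 + 512 + 1024 + 8192 + 16384
= 26415


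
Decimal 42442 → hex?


Divide by 16 repeatedly:
42442 ÷ 16 = 2652 remainder 10 (A)
2652 ÷ 16 = 165 remainder 12 (C)
165 ÷ 16 = 10 remainder 5 (5)
10 ÷ 16 = 0 remainder 10 (A)
Reading remainders bottom-up:
= 0xA5CA


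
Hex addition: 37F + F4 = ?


Align and add column by column (LSB to MSB, each column mod 16 with carry):
  037F
+ 00F4
  ----
  col 0: F(15) + 4(4) + 0 (carry in) = 19 → 3(3), carry out 1
  col 1: 7(7) + F(15) + 1 (carry in) = 23 → 7(7), carry out 1
  col 2: 3(3) + 0(0) + 1 (carry in) = 4 → 4(4), carry out 0
  col 3: 0(0) + 0(0) + 0 (carry in) = 0 → 0(0), carry out 0
Reading digits MSB→LSB: 0473
Strip leading zeros: 473
= 0x473


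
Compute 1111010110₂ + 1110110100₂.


Align and add column by column (LSB to MSB, carry propagating):
  01111010110
+ 01110110100
  -----------
  col 0: 0 + 0 + 0 (carry in) = 0 → bit 0, carry out 0
  col 1: 1 + 0 + 0 (carry in) = 1 → bit 1, carry out 0
  col 2: 1 + 1 + 0 (carry in) = 2 → bit 0, carry out 1
  col 3: 0 + 0 + 1 (carry in) = 1 → bit 1, carry out 0
  col 4: 1 + 1 + 0 (carry in) = 2 → bit 0, carry out 1
  col 5: 0 + 1 + 1 (carry in) = 2 → bit 0, carry out 1
  col 6: 1 + 0 + 1 (carry in) = 2 → bit 0, carry out 1
  col 7: 1 + 1 + 1 (carry in) = 3 → bit 1, carry out 1
  col 8: 1 + 1 + 1 (carry in) = 3 → bit 1, carry out 1
  col 9: 1 + 1 + 1 (carry in) = 3 → bit 1, carry out 1
  col 10: 0 + 0 + 1 (carry in) = 1 → bit 1, carry out 0
Reading bits MSB→LSB: 11110001010
Strip leading zeros: 11110001010
= 11110001010


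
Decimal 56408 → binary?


Divide by 2 repeatedly:
56408 ÷ 2 = 28204 remainder 0
28204 ÷ 2 = 14102 remainder 0
14102 ÷ 2 = 7051 remainder 0
7051 ÷ 2 = 3525 remainder 1
3525 ÷ 2 = 1762 remainder 1
1762 ÷ 2 = 881 remainder 0
881 ÷ 2 = 440 remainder 1
440 ÷ 2 = 220 remainder 0
220 ÷ 2 = 110 remainder 0
110 ÷ 2 = 55 remainder 0
55 ÷ 2 = 27 remainder 1
27 ÷ 2 = 13 remainder 1
13 ÷ 2 = 6 remainder 1
6 ÷ 2 = 3 remainder 0
3 ÷ 2 = 1 remainder 1
1 ÷ 2 = 0 remainder 1
Reading remainders bottom-up:
= 1101110001011000


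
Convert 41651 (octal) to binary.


Each octal digit → 3 binary bits:
  4 = 100
  1 = 001
  6 = 110
  5 = 101
  1 = 001
Concatenate: 100 001 110 101 001
= 100001110101001


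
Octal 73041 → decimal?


Positional values:
Position 0: 1 × 8^0 = 1
Position 1: 4 × 8^1 = 32
Position 2: 0 × 8^2 = 0
Position 3: 3 × 8^3 = 1536
Position 4: 7 × 8^4 = 28672
Sum = 1 + 32 + 0 + 1536 + 28672
= 30241


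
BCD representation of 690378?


Each digit → 4-bit binary:
  6 → 0110
  9 → 1001
  0 → 0000
  3 → 0011
  7 → 0111
  8 → 1000
= 0110 1001 0000 0011 0111 1000


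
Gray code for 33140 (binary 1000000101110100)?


Binary: 1000000101110100
Gray code: G = B XOR (B >> 1)
B >> 1 = 0100000010111010
1000000101110100 XOR 0100000010111010:
  1 XOR 0 = 1
  0 XOR 1 = 1
  0 XOR 0 = 0
  0 XOR 0 = 0
  0 XOR 0 = 0
  0 XOR 0 = 0
  0 XOR 0 = 0
  1 XOR 0 = 1
  0 XOR 1 = 1
  1 XOR 0 = 1
  1 XOR 1 = 0
  1 XOR 1 = 0
  0 XOR 1 = 1
  1 XOR 0 = 1
  0 XOR 1 = 1
  0 XOR 0 = 0
= 1100000111001110


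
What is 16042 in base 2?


Divide by 2 repeatedly:
16042 ÷ 2 = 8021 remainder 0
8021 ÷ 2 = 4010 remainder 1
4010 ÷ 2 = 2005 remainder 0
2005 ÷ 2 = 1002 remainder 1
1002 ÷ 2 = 501 remainder 0
501 ÷ 2 = 250 remainder 1
250 ÷ 2 = 125 remainder 0
125 ÷ 2 = 62 remainder 1
62 ÷ 2 = 31 remainder 0
31 ÷ 2 = 15 remainder 1
15 ÷ 2 = 7 remainder 1
7 ÷ 2 = 3 remainder 1
3 ÷ 2 = 1 remainder 1
1 ÷ 2 = 0 remainder 1
Reading remainders bottom-up:
= 11111010101010


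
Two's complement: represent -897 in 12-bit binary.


Original: 001110000001
Step 1 - Invert all bits: 110001111110
Step 2 - Add 1: 110001111110 + 1
= 110001111111 (represents -897)


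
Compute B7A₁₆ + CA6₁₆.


Align and add column by column (LSB to MSB, each column mod 16 with carry):
  0B7A
+ 0CA6
  ----
  col 0: A(10) + 6(6) + 0 (carry in) = 16 → 0(0), carry out 1
  col 1: 7(7) + A(10) + 1 (carry in) = 18 → 2(2), carry out 1
  col 2: B(11) + C(12) + 1 (carry in) = 24 → 8(8), carry out 1
  col 3: 0(0) + 0(0) + 1 (carry in) = 1 → 1(1), carry out 0
Reading digits MSB→LSB: 1820
Strip leading zeros: 1820
= 0x1820


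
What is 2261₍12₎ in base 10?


Positional values (base 12):
  1 × 12^0 = 1 × 1 = 1
  6 × 12^1 = 6 × 12 = 72
  2 × 12^2 = 2 × 144 = 288
  2 × 12^3 = 2 × 1728 = 3456
Sum = 1 + 72 + 288 + 3456
= 3817


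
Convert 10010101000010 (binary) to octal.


Group into 3-bit groups: 010010101000010
  010 = 2
  010 = 2
  101 = 5
  000 = 0
  010 = 2
= 0o22502


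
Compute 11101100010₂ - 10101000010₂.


Align and subtract column by column (LSB to MSB, borrowing when needed):
  11101100010
- 10101000010
  -----------
  col 0: (0 - 0 borrow-in) - 0 → 0 - 0 = 0, borrow out 0
  col 1: (1 - 0 borrow-in) - 1 → 1 - 1 = 0, borrow out 0
  col 2: (0 - 0 borrow-in) - 0 → 0 - 0 = 0, borrow out 0
  col 3: (0 - 0 borrow-in) - 0 → 0 - 0 = 0, borrow out 0
  col 4: (0 - 0 borrow-in) - 0 → 0 - 0 = 0, borrow out 0
  col 5: (1 - 0 borrow-in) - 0 → 1 - 0 = 1, borrow out 0
  col 6: (1 - 0 borrow-in) - 1 → 1 - 1 = 0, borrow out 0
  col 7: (0 - 0 borrow-in) - 0 → 0 - 0 = 0, borrow out 0
  col 8: (1 - 0 borrow-in) - 1 → 1 - 1 = 0, borrow out 0
  col 9: (1 - 0 borrow-in) - 0 → 1 - 0 = 1, borrow out 0
  col 10: (1 - 0 borrow-in) - 1 → 1 - 1 = 0, borrow out 0
Reading bits MSB→LSB: 01000100000
Strip leading zeros: 1000100000
= 1000100000


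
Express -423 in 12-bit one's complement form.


Original: 000110100111
Invert all bits:
  bit 0: 0 → 1
  bit 1: 0 → 1
  bit 2: 0 → 1
  bit 3: 1 → 0
  bit 4: 1 → 0
  bit 5: 0 → 1
  bit 6: 1 → 0
  bit 7: 0 → 1
  bit 8: 0 → 1
  bit 9: 1 → 0
  bit 10: 1 → 0
  bit 11: 1 → 0
= 111001011000


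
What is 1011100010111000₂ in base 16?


Group into 4-bit nibbles: 1011100010111000
  1011 = B
  1000 = 8
  1011 = B
  1000 = 8
= 0xB8B8


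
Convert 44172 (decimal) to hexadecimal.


Divide by 16 repeatedly:
44172 ÷ 16 = 2760 remainder 12 (C)
2760 ÷ 16 = 172 remainder 8 (8)
172 ÷ 16 = 10 remainder 12 (C)
10 ÷ 16 = 0 remainder 10 (A)
Reading remainders bottom-up:
= 0xAC8C


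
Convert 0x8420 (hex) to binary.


Each hex digit → 4 binary bits:
  8 = 1000
  4 = 0100
  2 = 0010
  0 = 0000
Concatenate: 1000 0100 0010 0000
= 1000010000100000


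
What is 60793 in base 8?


Divide by 8 repeatedly:
60793 ÷ 8 = 7599 remainder 1
7599 ÷ 8 = 949 remainder 7
949 ÷ 8 = 118 remainder 5
118 ÷ 8 = 14 remainder 6
14 ÷ 8 = 1 remainder 6
1 ÷ 8 = 0 remainder 1
Reading remainders bottom-up:
= 0o166571


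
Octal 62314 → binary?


Each octal digit → 3 binary bits:
  6 = 110
  2 = 010
  3 = 011
  1 = 001
  4 = 100
Concatenate: 110 010 011 001 100
= 110010011001100


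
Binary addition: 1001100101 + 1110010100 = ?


Align and add column by column (LSB to MSB, carry propagating):
  01001100101
+ 01110010100
  -----------
  col 0: 1 + 0 + 0 (carry in) = 1 → bit 1, carry out 0
  col 1: 0 + 0 + 0 (carry in) = 0 → bit 0, carry out 0
  col 2: 1 + 1 + 0 (carry in) = 2 → bit 0, carry out 1
  col 3: 0 + 0 + 1 (carry in) = 1 → bit 1, carry out 0
  col 4: 0 + 1 + 0 (carry in) = 1 → bit 1, carry out 0
  col 5: 1 + 0 + 0 (carry in) = 1 → bit 1, carry out 0
  col 6: 1 + 0 + 0 (carry in) = 1 → bit 1, carry out 0
  col 7: 0 + 1 + 0 (carry in) = 1 → bit 1, carry out 0
  col 8: 0 + 1 + 0 (carry in) = 1 → bit 1, carry out 0
  col 9: 1 + 1 + 0 (carry in) = 2 → bit 0, carry out 1
  col 10: 0 + 0 + 1 (carry in) = 1 → bit 1, carry out 0
Reading bits MSB→LSB: 10111111001
Strip leading zeros: 10111111001
= 10111111001


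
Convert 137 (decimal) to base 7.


Divide by 7 repeatedly:
137 ÷ 7 = 19 remainder 4
19 ÷ 7 = 2 remainder 5
2 ÷ 7 = 0 remainder 2
Reading remainders bottom-up:
= 254


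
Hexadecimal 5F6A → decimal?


Positional values:
Position 0: A × 16^0 = 10 × 1 = 10
Position 1: 6 × 16^1 = 6 × 16 = 96
Position 2: F × 16^2 = 15 × 256 = 3840
Position 3: 5 × 16^3 = 5 × 4096 = 20480
Sum = 10 + 96 + 3840 + 20480
= 24426


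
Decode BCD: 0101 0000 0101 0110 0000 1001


Each 4-bit group → digit:
  0101 → 5
  0000 → 0
  0101 → 5
  0110 → 6
  0000 → 0
  1001 → 9
= 505609


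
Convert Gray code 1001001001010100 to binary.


Gray code: 1001001001010100
MSB stays the same: 1
Each subsequent bit = prev_binary XOR current_gray:
  B[1] = 1 XOR 0 = 1
  B[2] = 1 XOR 0 = 1
  B[3] = 1 XOR 1 = 0
  B[4] = 0 XOR 0 = 0
  B[5] = 0 XOR 0 = 0
  B[6] = 0 XOR 1 = 1
  B[7] = 1 XOR 0 = 1
  B[8] = 1 XOR 0 = 1
  B[9] = 1 XOR 1 = 0
  B[10] = 0 XOR 0 = 0
  B[11] = 0 XOR 1 = 1
  B[12] = 1 XOR 0 = 1
  B[13] = 1 XOR 1 = 0
  B[14] = 0 XOR 0 = 0
  B[15] = 0 XOR 0 = 0
= 1110001110011000 (58264 decimal)


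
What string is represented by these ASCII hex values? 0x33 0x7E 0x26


Codes (hex): 0x33 0x7E 0x26
Per-code ASCII lookup:
  0x33 = 51  (range 48-57: digits, 51 - 48 = 3) → '3'
  0x7E = 126  (special character) → '~'
  0x26 = 38  (special character) → '&'
= '3~&'


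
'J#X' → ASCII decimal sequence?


String: 'J#X'  (3 characters)
Per-character ASCII lookup:
  'J': uppercase starts at 65: 'J' = 65 + 9 = 74
  '#': special character: '#' = 35
  'X': uppercase starts at 65: 'X' = 65 + 23 = 88
= 74 35 88


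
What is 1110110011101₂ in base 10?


Positional values:
Bit 0: 1 × 2^0 = 1
Bit 2: 1 × 2^2 = 4
Bit 3: 1 × 2^3 = 8
Bit 4: 1 × 2^4 = 16
Bit 7: 1 × 2^7 = 128
Bit 8: 1 × 2^8 = 256
Bit 10: 1 × 2^10 = 1024
Bit 11: 1 × 2^11 = 2048
Bit 12: 1 × 2^12 = 4096
Sum = 1 + 4 + 8 + 16 + 128 + 256 + 1024 + 2048 + 4096
= 7581


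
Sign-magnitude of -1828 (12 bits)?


Sign bit: 1 (negative)
Magnitude: 1828 = 11100100100
= 111100100100


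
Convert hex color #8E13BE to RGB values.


Hex: #8E13BE
R = 8E₁₆ = 142
G = 13₁₆ = 19
B = BE₁₆ = 190
= RGB(142, 19, 190)


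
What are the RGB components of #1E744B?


Hex: #1E744B
R = 1E₁₆ = 30
G = 74₁₆ = 116
B = 4B₁₆ = 75
= RGB(30, 116, 75)


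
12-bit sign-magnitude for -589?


Sign bit: 1 (negative)
Magnitude: 589 = 01001001101
= 101001001101


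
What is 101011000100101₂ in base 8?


Group into 3-bit groups: 101011000100101
  101 = 5
  011 = 3
  000 = 0
  100 = 4
  101 = 5
= 0o53045


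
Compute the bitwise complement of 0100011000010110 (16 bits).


Original: 0100011000010110
Invert all bits:
  bit 0: 0 → 1
  bit 1: 1 → 0
  bit 2: 0 → 1
  bit 3: 0 → 1
  bit 4: 0 → 1
  bit 5: 1 → 0
  bit 6: 1 → 0
  bit 7: 0 → 1
  bit 8: 0 → 1
  bit 9: 0 → 1
  bit 10: 0 → 1
  bit 11: 1 → 0
  bit 12: 0 → 1
  bit 13: 1 → 0
  bit 14: 1 → 0
  bit 15: 0 → 1
= 1011100111101001


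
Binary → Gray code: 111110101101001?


Binary: 111110101101001
Gray code: G = B XOR (B >> 1)
B >> 1 = 011111010110100
111110101101001 XOR 011111010110100:
  1 XOR 0 = 1
  1 XOR 1 = 0
  1 XOR 1 = 0
  1 XOR 1 = 0
  1 XOR 1 = 0
  0 XOR 1 = 1
  1 XOR 0 = 1
  0 XOR 1 = 1
  1 XOR 0 = 1
  1 XOR 1 = 0
  0 XOR 1 = 1
  1 XOR 0 = 1
  0 XOR 1 = 1
  0 XOR 0 = 0
  1 XOR 0 = 1
= 100001111011101


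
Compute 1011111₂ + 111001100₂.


Align and add column by column (LSB to MSB, carry propagating):
  0001011111
+ 0111001100
  ----------
  col 0: 1 + 0 + 0 (carry in) = 1 → bit 1, carry out 0
  col 1: 1 + 0 + 0 (carry in) = 1 → bit 1, carry out 0
  col 2: 1 + 1 + 0 (carry in) = 2 → bit 0, carry out 1
  col 3: 1 + 1 + 1 (carry in) = 3 → bit 1, carry out 1
  col 4: 1 + 0 + 1 (carry in) = 2 → bit 0, carry out 1
  col 5: 0 + 0 + 1 (carry in) = 1 → bit 1, carry out 0
  col 6: 1 + 1 + 0 (carry in) = 2 → bit 0, carry out 1
  col 7: 0 + 1 + 1 (carry in) = 2 → bit 0, carry out 1
  col 8: 0 + 1 + 1 (carry in) = 2 → bit 0, carry out 1
  col 9: 0 + 0 + 1 (carry in) = 1 → bit 1, carry out 0
Reading bits MSB→LSB: 1000101011
Strip leading zeros: 1000101011
= 1000101011


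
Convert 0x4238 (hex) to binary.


Each hex digit → 4 binary bits:
  4 = 0100
  2 = 0010
  3 = 0011
  8 = 1000
Concatenate: 0100 0010 0011 1000
= 0100001000111000


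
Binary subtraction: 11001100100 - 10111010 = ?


Align and subtract column by column (LSB to MSB, borrowing when needed):
  11001100100
- 00010111010
  -----------
  col 0: (0 - 0 borrow-in) - 0 → 0 - 0 = 0, borrow out 0
  col 1: (0 - 0 borrow-in) - 1 → borrow from next column: (0+2) - 1 = 1, borrow out 1
  col 2: (1 - 1 borrow-in) - 0 → 0 - 0 = 0, borrow out 0
  col 3: (0 - 0 borrow-in) - 1 → borrow from next column: (0+2) - 1 = 1, borrow out 1
  col 4: (0 - 1 borrow-in) - 1 → borrow from next column: (-1+2) - 1 = 0, borrow out 1
  col 5: (1 - 1 borrow-in) - 1 → borrow from next column: (0+2) - 1 = 1, borrow out 1
  col 6: (1 - 1 borrow-in) - 0 → 0 - 0 = 0, borrow out 0
  col 7: (0 - 0 borrow-in) - 1 → borrow from next column: (0+2) - 1 = 1, borrow out 1
  col 8: (0 - 1 borrow-in) - 0 → borrow from next column: (-1+2) - 0 = 1, borrow out 1
  col 9: (1 - 1 borrow-in) - 0 → 0 - 0 = 0, borrow out 0
  col 10: (1 - 0 borrow-in) - 0 → 1 - 0 = 1, borrow out 0
Reading bits MSB→LSB: 10110101010
Strip leading zeros: 10110101010
= 10110101010


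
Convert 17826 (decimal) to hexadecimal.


Divide by 16 repeatedly:
17826 ÷ 16 = 1114 remainder 2 (2)
1114 ÷ 16 = 69 remainder 10 (A)
69 ÷ 16 = 4 remainder 5 (5)
4 ÷ 16 = 0 remainder 4 (4)
Reading remainders bottom-up:
= 0x45A2


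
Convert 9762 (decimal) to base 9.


Divide by 9 repeatedly:
9762 ÷ 9 = 1084 remainder 6
1084 ÷ 9 = 120 remainder 4
120 ÷ 9 = 13 remainder 3
13 ÷ 9 = 1 remainder 4
1 ÷ 9 = 0 remainder 1
Reading remainders bottom-up:
= 14346


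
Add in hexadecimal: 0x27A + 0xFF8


Align and add column by column (LSB to MSB, each column mod 16 with carry):
  027A
+ 0FF8
  ----
  col 0: A(10) + 8(8) + 0 (carry in) = 18 → 2(2), carry out 1
  col 1: 7(7) + F(15) + 1 (carry in) = 23 → 7(7), carry out 1
  col 2: 2(2) + F(15) + 1 (carry in) = 18 → 2(2), carry out 1
  col 3: 0(0) + 0(0) + 1 (carry in) = 1 → 1(1), carry out 0
Reading digits MSB→LSB: 1272
Strip leading zeros: 1272
= 0x1272


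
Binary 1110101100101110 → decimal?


Positional values:
Bit 1: 1 × 2^1 = 2
Bit 2: 1 × 2^2 = 4
Bit 3: 1 × 2^3 = 8
Bit 5: 1 × 2^5 = 32
Bit 8: 1 × 2^8 = 256
Bit 9: 1 × 2^9 = 512
Bit 11: 1 × 2^11 = 2048
Bit 13: 1 × 2^13 = 8192
Bit 14: 1 × 2^14 = 16384
Bit 15: 1 × 2^15 = 32768
Sum = 2 + 4 + 8 + 32 + 256 + 512 + 2048 + 8192 + 16384 + 32768
= 60206


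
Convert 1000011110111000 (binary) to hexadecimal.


Group into 4-bit nibbles: 1000011110111000
  1000 = 8
  0111 = 7
  1011 = B
  1000 = 8
= 0x87B8


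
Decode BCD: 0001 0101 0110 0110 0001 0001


Each 4-bit group → digit:
  0001 → 1
  0101 → 5
  0110 → 6
  0110 → 6
  0001 → 1
  0001 → 1
= 156611


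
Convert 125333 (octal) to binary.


Each octal digit → 3 binary bits:
  1 = 001
  2 = 010
  5 = 101
  3 = 011
  3 = 011
  3 = 011
Concatenate: 001 010 101 011 011 011
= 001010101011011011


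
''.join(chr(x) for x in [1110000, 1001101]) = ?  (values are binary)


Codes (binary): 1110000 1001101
Per-code ASCII lookup:
  1110000 = 112  (range 97-122: lowercase, 112 - 97 = 15) → 'p'
  1001101 = 77  (range 65-90: uppercase, 77 - 65 = 12) → 'M'
= 'pM'


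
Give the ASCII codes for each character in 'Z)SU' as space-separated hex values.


String: 'Z)SU'  (4 characters)
Per-character ASCII lookup:
  'Z': uppercase starts at 65: 'Z' = 65 + 25 = 90 → 0x5A
  ')': special character: ')' = 41 → 0x29
  'S': uppercase starts at 65: 'S' = 65 + 18 = 83 → 0x53
  'U': uppercase starts at 65: 'U' = 65 + 20 = 85 → 0x55
= 0x5A 0x29 0x53 0x55


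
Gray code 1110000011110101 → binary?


Gray code: 1110000011110101
MSB stays the same: 1
Each subsequent bit = prev_binary XOR current_gray:
  B[1] = 1 XOR 1 = 0
  B[2] = 0 XOR 1 = 1
  B[3] = 1 XOR 0 = 1
  B[4] = 1 XOR 0 = 1
  B[5] = 1 XOR 0 = 1
  B[6] = 1 XOR 0 = 1
  B[7] = 1 XOR 0 = 1
  B[8] = 1 XOR 1 = 0
  B[9] = 0 XOR 1 = 1
  B[10] = 1 XOR 1 = 0
  B[11] = 0 XOR 1 = 1
  B[12] = 1 XOR 0 = 1
  B[13] = 1 XOR 1 = 0
  B[14] = 0 XOR 0 = 0
  B[15] = 0 XOR 1 = 1
= 1011111101011001 (48985 decimal)


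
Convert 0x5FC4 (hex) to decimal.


Positional values:
Position 0: 4 × 16^0 = 4 × 1 = 4
Position 1: C × 16^1 = 12 × 16 = 192
Position 2: F × 16^2 = 15 × 256 = 3840
Position 3: 5 × 16^3 = 5 × 4096 = 20480
Sum = 4 + 192 + 3840 + 20480
= 24516


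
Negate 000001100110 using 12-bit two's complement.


Original: 000001100110
Step 1 - Invert all bits: 111110011001
Step 2 - Add 1: 111110011001 + 1
= 111110011010 (represents -102)


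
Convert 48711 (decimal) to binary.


Divide by 2 repeatedly:
48711 ÷ 2 = 24355 remainder 1
24355 ÷ 2 = 12177 remainder 1
12177 ÷ 2 = 6088 remainder 1
6088 ÷ 2 = 3044 remainder 0
3044 ÷ 2 = 1522 remainder 0
1522 ÷ 2 = 761 remainder 0
761 ÷ 2 = 380 remainder 1
380 ÷ 2 = 190 remainder 0
190 ÷ 2 = 95 remainder 0
95 ÷ 2 = 47 remainder 1
47 ÷ 2 = 23 remainder 1
23 ÷ 2 = 11 remainder 1
11 ÷ 2 = 5 remainder 1
5 ÷ 2 = 2 remainder 1
2 ÷ 2 = 1 remainder 0
1 ÷ 2 = 0 remainder 1
Reading remainders bottom-up:
= 1011111001000111


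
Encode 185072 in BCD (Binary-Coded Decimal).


Each digit → 4-bit binary:
  1 → 0001
  8 → 1000
  5 → 0101
  0 → 0000
  7 → 0111
  2 → 0010
= 0001 1000 0101 0000 0111 0010


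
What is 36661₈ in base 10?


Positional values:
Position 0: 1 × 8^0 = 1
Position 1: 6 × 8^1 = 48
Position 2: 6 × 8^2 = 384
Position 3: 6 × 8^3 = 3072
Position 4: 3 × 8^4 = 12288
Sum = 1 + 48 + 384 + 3072 + 12288
= 15793


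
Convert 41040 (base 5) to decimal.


Positional values (base 5):
  0 × 5^0 = 0 × 1 = 0
  4 × 5^1 = 4 × 5 = 20
  0 × 5^2 = 0 × 25 = 0
  1 × 5^3 = 1 × 125 = 125
  4 × 5^4 = 4 × 625 = 2500
Sum = 0 + 20 + 0 + 125 + 2500
= 2645
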